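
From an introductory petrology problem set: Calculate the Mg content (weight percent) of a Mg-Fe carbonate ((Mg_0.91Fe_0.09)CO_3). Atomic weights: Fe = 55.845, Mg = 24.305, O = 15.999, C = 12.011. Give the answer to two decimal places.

M((Mg_0.91Fe_0.09)CO_3) = 87.152 g/mol.
Mg contributes 0.91 × 24.305 = 22.118 g per mole.
22.118/87.152 = 0.2538 → 25.38%.

25.38 weight percent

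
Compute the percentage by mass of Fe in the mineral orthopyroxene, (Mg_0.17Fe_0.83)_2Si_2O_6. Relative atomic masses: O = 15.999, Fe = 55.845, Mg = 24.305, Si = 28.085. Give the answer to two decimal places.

36.62 mass %

M((Mg_0.17Fe_0.83)_2Si_2O_6) = 253.130 g/mol.
Fe contributes 1.66 × 55.845 = 92.703 g per mole.
92.703/253.130 = 0.3662 → 36.62%.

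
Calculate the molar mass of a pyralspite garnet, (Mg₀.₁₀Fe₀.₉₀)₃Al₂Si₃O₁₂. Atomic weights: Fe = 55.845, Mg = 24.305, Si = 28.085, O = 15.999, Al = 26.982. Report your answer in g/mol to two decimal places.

The formula mass is the sum 0.30·24.305 + 2.70·55.845 + 2·26.982 + 3·28.085 + 12·15.999.

488.28 g/mol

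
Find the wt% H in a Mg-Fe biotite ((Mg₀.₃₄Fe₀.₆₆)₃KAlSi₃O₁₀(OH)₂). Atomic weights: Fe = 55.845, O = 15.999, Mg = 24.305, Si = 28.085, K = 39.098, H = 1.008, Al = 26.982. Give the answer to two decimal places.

Formula mass = 1.02×24.305 + 1.98×55.845 + 1×39.098 + 1×26.982 + 3×28.085 + 12×15.999 + 2×1.008 = 479.703 g/mol, of which 2.016 g is H.
So H makes up 2.016/479.703 = 0.0042 of the mass, i.e. 0.42%.

0.42 weight percent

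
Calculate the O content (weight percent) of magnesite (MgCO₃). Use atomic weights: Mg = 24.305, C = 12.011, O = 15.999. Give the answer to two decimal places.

56.93 weight percent

M(MgCO₃) = 84.313 g/mol.
O contributes 3 × 15.999 = 47.997 g per mole.
47.997/84.313 = 0.5693 → 56.93%.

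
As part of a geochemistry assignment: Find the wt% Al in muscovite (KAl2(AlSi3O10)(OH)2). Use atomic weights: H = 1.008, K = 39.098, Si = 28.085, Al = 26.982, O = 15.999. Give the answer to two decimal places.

20.32 mass %

M(KAl2(AlSi3O10)(OH)2) = 398.303 g/mol.
Al contributes 3 × 26.982 = 80.946 g per mole.
80.946/398.303 = 0.2032 → 20.32%.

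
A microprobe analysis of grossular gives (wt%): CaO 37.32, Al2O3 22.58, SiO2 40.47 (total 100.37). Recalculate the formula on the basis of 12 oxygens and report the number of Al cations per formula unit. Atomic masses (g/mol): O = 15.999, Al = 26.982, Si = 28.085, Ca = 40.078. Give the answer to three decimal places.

1.985 Al apfu

CaO (M=56.077): mol = 0.66551; Ca = 0.66551, O = 0.66551.
Al2O3 (M=101.961): mol = 0.22146; Al = 0.44292, O = 0.66438.
SiO2 (M=60.083): mol = 0.67357; Si = 0.67357, O = 1.34714.
ΣO = 2.67703; factor = 12/ΣO = 4.48258.
Al apfu = 0.44292 × 4.48258 = 1.985.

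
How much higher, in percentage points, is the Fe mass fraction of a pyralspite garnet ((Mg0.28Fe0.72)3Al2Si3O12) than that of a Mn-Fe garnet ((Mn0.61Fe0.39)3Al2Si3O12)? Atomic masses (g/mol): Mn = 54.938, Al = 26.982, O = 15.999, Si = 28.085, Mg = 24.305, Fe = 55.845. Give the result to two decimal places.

12.43 percentage points

First mineral: 120.625 g Fe in 471.248 g formula = 25.60 wt% Fe.
Second mineral: 65.339 g Fe in 496.082 g formula = 13.17 wt% Fe.
25.60% − 13.17% gives a difference of 12.43 percentage points.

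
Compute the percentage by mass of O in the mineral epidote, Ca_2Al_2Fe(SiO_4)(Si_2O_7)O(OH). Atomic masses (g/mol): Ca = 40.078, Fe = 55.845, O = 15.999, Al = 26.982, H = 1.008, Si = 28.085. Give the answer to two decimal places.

43.04 wt%

Formula mass = 2×40.078 + 2×26.982 + 1×55.845 + 3×28.085 + 13×15.999 + 1×1.008 = 483.215 g/mol, of which 207.987 g is O.
So O makes up 207.987/483.215 = 0.4304 of the mass, i.e. 43.04%.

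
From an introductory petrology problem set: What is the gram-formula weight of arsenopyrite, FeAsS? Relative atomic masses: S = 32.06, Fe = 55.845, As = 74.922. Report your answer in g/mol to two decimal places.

The formula mass is the sum 1*55.845 + 1*74.922 + 1*32.06.

162.83 g/mol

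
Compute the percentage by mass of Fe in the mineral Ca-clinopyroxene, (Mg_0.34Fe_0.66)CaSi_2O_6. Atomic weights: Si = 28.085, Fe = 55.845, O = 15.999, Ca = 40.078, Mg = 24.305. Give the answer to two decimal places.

Molar mass of (Mg_0.34Fe_0.66)CaSi_2O_6: 0.34·24.305 + 0.66·55.845 + 1·40.078 + 2·28.085 + 6·15.999 = 237.363 g/mol.
Mass of Fe per formula unit: 0.66 × 55.845 = 36.858 g.
Weight fraction Fe = 36.858 / 237.363 = 0.1553.

15.53 wt%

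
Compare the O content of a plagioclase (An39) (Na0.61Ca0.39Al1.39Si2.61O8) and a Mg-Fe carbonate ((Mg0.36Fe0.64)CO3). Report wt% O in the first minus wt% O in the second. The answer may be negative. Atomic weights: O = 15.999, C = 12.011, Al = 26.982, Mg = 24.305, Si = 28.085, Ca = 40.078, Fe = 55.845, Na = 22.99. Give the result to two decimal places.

1.75 percentage points

O in Na0.61Ca0.39Al1.39Si2.61O8: molar mass 268.453 g/mol; 8×15.999 = 127.992 g → 47.68 wt%.
O in (Mg0.36Fe0.64)CO3: molar mass 104.499 g/mol; 3×15.999 = 47.997 g → 45.93 wt%.
Difference = 47.68 − 45.93 = 1.75 percentage points.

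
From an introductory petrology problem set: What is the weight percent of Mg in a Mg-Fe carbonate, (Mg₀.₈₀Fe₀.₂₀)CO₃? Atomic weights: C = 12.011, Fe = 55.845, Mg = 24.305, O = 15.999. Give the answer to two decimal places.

21.46 weight percent

Formula mass = 0.80×24.305 + 0.20×55.845 + 1×12.011 + 3×15.999 = 90.621 g/mol, of which 19.444 g is Mg.
So Mg makes up 19.444/90.621 = 0.2146 of the mass, i.e. 21.46%.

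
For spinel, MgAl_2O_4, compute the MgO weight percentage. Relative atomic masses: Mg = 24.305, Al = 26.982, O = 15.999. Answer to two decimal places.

M(MgAl_2O_4) = 142.265 g/mol; M(MgO) = 40.304 g/mol.
Moles MgO per formula unit = 1 Mg ÷ 1 = 1.0000.
MgO fraction = (1.0000 × 40.304) / 142.265 = 40.304/142.265 = 0.2833.

28.33 wt%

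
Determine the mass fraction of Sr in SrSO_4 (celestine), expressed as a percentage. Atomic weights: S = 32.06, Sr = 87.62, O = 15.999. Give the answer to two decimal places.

47.70 wt%

Molar mass of SrSO_4: 1·87.62 + 1·32.06 + 4·15.999 = 183.676 g/mol.
Mass of Sr per formula unit: 1 × 87.62 = 87.620 g.
Weight fraction Sr = 87.620 / 183.676 = 0.4770.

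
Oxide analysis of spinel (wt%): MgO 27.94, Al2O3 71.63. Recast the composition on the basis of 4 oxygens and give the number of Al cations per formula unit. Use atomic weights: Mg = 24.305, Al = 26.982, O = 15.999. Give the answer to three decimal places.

2.007 Al apfu

MgO: 27.94/40.304 = 0.69323 mol → 0.69323 mol Mg, 0.69323 mol O.
Al2O3: 71.63/101.961 = 0.70252 mol → 1.40504 mol Al, 2.10756 mol O.
Total oxygen = 2.80079 mol. Normalization factor = 4/2.80079 = 1.42817.
Al per 4 O = 1.40504 × 1.42817 = 2.007.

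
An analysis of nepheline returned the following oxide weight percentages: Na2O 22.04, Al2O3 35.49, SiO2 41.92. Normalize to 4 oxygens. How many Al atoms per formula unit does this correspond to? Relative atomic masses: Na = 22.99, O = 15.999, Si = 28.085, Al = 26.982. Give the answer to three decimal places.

Na2O (M=61.979): mol = 0.35560; Na = 0.71120, O = 0.35560.
Al2O3 (M=101.961): mol = 0.34807; Al = 0.69614, O = 1.04421.
SiO2 (M=60.083): mol = 0.69770; Si = 0.69770, O = 1.39540.
ΣO = 2.79521; factor = 4/ΣO = 1.43102.
Al apfu = 0.69614 × 1.43102 = 0.996.

0.996 Al apfu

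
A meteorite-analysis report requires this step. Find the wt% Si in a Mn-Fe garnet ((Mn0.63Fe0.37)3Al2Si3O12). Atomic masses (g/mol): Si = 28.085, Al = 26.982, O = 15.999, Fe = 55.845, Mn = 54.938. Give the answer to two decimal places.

16.99 wt%

Formula mass = 1.89·54.938 + 1.11·55.845 + 2·26.982 + 3·28.085 + 12·15.999 = 496.028 g/mol, of which 84.255 g is Si.
So Si makes up 84.255/496.028 = 0.1699 of the mass, i.e. 16.99%.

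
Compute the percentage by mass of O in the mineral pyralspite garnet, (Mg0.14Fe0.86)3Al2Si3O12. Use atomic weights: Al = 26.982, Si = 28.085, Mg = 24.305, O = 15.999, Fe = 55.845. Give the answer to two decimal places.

39.63 wt%

M((Mg0.14Fe0.86)3Al2Si3O12) = 484.495 g/mol.
O contributes 12 × 15.999 = 191.988 g per mole.
191.988/484.495 = 0.3963 → 39.63%.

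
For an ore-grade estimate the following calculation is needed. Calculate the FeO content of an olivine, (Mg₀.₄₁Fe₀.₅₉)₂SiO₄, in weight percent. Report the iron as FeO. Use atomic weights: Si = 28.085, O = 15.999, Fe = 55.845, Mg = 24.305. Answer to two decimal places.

M((Mg₀.₄₁Fe₀.₅₉)₂SiO₄) = 177.908 g/mol; M(FeO) = 71.844 g/mol.
Moles FeO per formula unit = 1.18 Fe ÷ 1 = 1.1800.
FeO fraction = (1.1800 × 71.844) / 177.908 = 84.776/177.908 = 0.4765.

47.65 wt%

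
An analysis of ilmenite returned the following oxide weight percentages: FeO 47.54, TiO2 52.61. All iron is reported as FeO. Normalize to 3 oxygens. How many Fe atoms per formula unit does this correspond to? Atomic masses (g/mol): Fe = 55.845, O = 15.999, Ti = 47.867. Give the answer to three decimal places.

FeO: 47.54/71.844 = 0.66171 mol → 0.66171 mol Fe, 0.66171 mol O.
TiO2: 52.61/79.865 = 0.65874 mol → 0.65874 mol Ti, 1.31748 mol O.
Total oxygen = 1.97919 mol. Normalization factor = 3/1.97919 = 1.51577.
Fe per 3 O = 0.66171 × 1.51577 = 1.003.

1.003 Fe apfu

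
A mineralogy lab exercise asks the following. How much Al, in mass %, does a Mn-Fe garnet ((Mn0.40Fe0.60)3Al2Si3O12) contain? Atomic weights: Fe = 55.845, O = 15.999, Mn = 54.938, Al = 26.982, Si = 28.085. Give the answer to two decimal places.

10.87 mass %

M((Mn0.40Fe0.60)3Al2Si3O12) = 496.654 g/mol.
Al contributes 2 × 26.982 = 53.964 g per mole.
53.964/496.654 = 0.1087 → 10.87%.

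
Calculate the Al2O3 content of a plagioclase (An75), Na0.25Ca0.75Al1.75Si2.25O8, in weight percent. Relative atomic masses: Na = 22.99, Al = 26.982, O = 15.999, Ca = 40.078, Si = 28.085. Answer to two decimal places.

M(Na0.25Ca0.75Al1.75Si2.25O8) = 274.208 g/mol; M(Al2O3) = 101.961 g/mol.
Moles Al2O3 per formula unit = 1.75 Al ÷ 2 = 0.8750.
Al2O3 fraction = (0.8750 × 101.961) / 274.208 = 89.216/274.208 = 0.3254.

32.54 wt%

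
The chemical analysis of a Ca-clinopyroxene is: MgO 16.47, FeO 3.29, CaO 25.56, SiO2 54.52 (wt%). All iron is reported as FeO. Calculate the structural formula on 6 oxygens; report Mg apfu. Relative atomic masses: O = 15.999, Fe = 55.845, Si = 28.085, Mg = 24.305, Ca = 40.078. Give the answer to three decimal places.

0.900 Mg apfu

16.47 wt% MgO ÷ 40.304 g/mol = 0.40864 mol, giving 0.40864 Mg and 0.40864 O.
3.29 wt% FeO ÷ 71.844 g/mol = 0.04579 mol, giving 0.04579 Fe and 0.04579 O.
25.56 wt% CaO ÷ 56.077 g/mol = 0.45580 mol, giving 0.45580 Ca and 0.45580 O.
54.52 wt% SiO2 ÷ 60.083 g/mol = 0.90741 mol, giving 0.90741 Si and 1.81482 O.
Oxygen sums to 2.72505; scaling by 6/2.72505 = 2.20179 puts the formula on 6 O.
Mg: 0.40864 × 2.20179 = 0.900 atoms per formula unit.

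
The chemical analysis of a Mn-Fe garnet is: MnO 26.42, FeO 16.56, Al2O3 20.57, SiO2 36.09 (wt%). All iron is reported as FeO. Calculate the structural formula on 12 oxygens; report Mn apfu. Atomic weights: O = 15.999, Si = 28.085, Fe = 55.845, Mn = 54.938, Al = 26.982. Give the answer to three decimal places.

MnO (M=70.937): mol = 0.37244; Mn = 0.37244, O = 0.37244.
FeO (M=71.844): mol = 0.23050; Fe = 0.23050, O = 0.23050.
Al2O3 (M=101.961): mol = 0.20174; Al = 0.40348, O = 0.60522.
SiO2 (M=60.083): mol = 0.60067; Si = 0.60067, O = 1.20134.
ΣO = 2.40950; factor = 12/ΣO = 4.98029.
Mn apfu = 0.37244 × 4.98029 = 1.855.

1.855 Mn apfu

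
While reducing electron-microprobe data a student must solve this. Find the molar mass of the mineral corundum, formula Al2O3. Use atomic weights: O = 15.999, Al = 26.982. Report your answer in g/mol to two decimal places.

101.96 g/mol

The formula mass is the sum 2·26.982 + 3·15.999.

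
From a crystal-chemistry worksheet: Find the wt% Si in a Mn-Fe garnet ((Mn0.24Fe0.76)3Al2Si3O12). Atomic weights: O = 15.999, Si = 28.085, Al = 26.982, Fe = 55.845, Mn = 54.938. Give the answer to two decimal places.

Molar mass of (Mn0.24Fe0.76)3Al2Si3O12: 0.72·54.938 + 2.28·55.845 + 2·26.982 + 3·28.085 + 12·15.999 = 497.089 g/mol.
Mass of Si per formula unit: 3 × 28.085 = 84.255 g.
Weight fraction Si = 84.255 / 497.089 = 0.1695.

16.95 weight percent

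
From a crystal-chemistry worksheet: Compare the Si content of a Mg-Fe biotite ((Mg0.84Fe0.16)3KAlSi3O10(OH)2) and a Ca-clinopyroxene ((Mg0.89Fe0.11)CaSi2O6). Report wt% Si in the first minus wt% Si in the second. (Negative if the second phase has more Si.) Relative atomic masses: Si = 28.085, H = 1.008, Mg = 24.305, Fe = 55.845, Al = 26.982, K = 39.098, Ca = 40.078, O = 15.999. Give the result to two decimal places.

Si in (Mg0.84Fe0.16)3KAlSi3O10(OH)2: molar mass 432.393 g/mol; 3×28.085 = 84.255 g → 19.49 wt%.
Si in (Mg0.89Fe0.11)CaSi2O6: molar mass 220.016 g/mol; 2×28.085 = 56.170 g → 25.53 wt%.
Difference = 19.49 − 25.53 = -6.04 percentage points.

-6.04 percentage points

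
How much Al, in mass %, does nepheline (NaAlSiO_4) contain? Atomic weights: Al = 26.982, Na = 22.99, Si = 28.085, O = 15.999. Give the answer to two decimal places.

M(NaAlSiO_4) = 142.053 g/mol.
Al contributes 1 × 26.982 = 26.982 g per mole.
26.982/142.053 = 0.1899 → 18.99%.

18.99 mass %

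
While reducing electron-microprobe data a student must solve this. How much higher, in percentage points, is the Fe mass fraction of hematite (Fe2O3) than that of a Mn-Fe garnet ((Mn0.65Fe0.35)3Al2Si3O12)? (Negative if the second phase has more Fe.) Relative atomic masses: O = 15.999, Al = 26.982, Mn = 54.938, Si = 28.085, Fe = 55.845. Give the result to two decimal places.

58.12 percentage points

First mineral: 111.690 g Fe in 159.687 g formula = 69.94 wt% Fe.
Second mineral: 58.637 g Fe in 495.973 g formula = 11.82 wt% Fe.
69.94% − 11.82% gives a difference of 58.12 percentage points.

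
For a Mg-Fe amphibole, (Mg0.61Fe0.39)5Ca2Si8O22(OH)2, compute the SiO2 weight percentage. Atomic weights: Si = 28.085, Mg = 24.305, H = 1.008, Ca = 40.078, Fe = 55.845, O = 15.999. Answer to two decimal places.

55.00 wt%

M((Mg0.61Fe0.39)5Ca2Si8O22(OH)2) = 873.856 g/mol; M(SiO2) = 60.083 g/mol.
Moles SiO2 per formula unit = 8 Si ÷ 1 = 8.0000.
SiO2 fraction = (8.0000 × 60.083) / 873.856 = 480.664/873.856 = 0.5500.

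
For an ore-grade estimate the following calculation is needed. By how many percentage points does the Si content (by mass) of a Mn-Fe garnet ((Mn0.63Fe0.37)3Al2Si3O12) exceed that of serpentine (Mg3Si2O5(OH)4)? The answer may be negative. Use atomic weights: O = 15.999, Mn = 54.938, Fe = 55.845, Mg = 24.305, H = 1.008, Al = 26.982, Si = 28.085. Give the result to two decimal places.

-3.28 percentage points

First mineral: 84.255 g Si in 496.028 g formula = 16.99 wt% Si.
Second mineral: 56.170 g Si in 277.108 g formula = 20.27 wt% Si.
16.99% − 20.27% gives a difference of -3.28 percentage points.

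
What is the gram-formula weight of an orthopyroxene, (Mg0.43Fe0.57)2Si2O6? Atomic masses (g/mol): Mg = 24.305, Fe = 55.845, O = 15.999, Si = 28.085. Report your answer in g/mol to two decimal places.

236.73 g/mol

Mg: 0.86 × 24.305 = 20.9023
Fe: 1.14 × 55.845 = 63.6633
Si: 2 × 28.085 = 56.1700
O: 6 × 15.999 = 95.9940
Summing the contributions gives the formula mass.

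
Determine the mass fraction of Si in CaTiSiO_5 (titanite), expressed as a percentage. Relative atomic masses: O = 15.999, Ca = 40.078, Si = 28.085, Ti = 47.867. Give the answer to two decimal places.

Formula mass = 1×40.078 + 1×47.867 + 1×28.085 + 5×15.999 = 196.025 g/mol, of which 28.085 g is Si.
So Si makes up 28.085/196.025 = 0.1433 of the mass, i.e. 14.33%.

14.33 mass %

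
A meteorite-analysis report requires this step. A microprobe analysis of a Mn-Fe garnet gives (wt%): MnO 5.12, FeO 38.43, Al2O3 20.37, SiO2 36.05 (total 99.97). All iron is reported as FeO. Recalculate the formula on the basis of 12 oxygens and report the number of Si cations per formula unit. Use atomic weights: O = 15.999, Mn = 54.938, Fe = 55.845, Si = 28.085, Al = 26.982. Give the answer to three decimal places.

MnO: 5.12/70.937 = 0.07218 mol → 0.07218 mol Mn, 0.07218 mol O.
FeO: 38.43/71.844 = 0.53491 mol → 0.53491 mol Fe, 0.53491 mol O.
Al2O3: 20.37/101.961 = 0.19978 mol → 0.39956 mol Al, 0.59934 mol O.
SiO2: 36.05/60.083 = 0.60000 mol → 0.60000 mol Si, 1.20000 mol O.
Total oxygen = 2.40643 mol. Normalization factor = 12/2.40643 = 4.98664.
Si per 12 O = 0.60000 × 4.98664 = 2.992.

2.992 Si apfu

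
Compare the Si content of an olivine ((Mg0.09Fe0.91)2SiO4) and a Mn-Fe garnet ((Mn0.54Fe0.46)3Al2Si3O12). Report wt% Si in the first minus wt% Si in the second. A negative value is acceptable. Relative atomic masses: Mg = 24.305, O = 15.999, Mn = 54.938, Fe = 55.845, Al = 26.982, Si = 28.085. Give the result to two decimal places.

-2.80 percentage points

M((Mg0.09Fe0.91)2SiO4) = 198.094 g/mol, so wt% Si = 28.085/198.094 × 100 = 14.18%.
M((Mn0.54Fe0.46)3Al2Si3O12) = 496.273 g/mol, so wt% Si = 84.255/496.273 × 100 = 16.98%.
14.18 − 16.98 = -2.80 pp.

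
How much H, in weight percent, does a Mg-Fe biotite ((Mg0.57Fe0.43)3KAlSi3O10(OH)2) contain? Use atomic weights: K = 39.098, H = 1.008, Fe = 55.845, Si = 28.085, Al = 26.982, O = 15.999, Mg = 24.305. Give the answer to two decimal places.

0.44 weight percent

Formula mass = 1.71·24.305 + 1.29·55.845 + 1·39.098 + 1·26.982 + 3·28.085 + 12·15.999 + 2·1.008 = 457.941 g/mol, of which 2.016 g is H.
So H makes up 2.016/457.941 = 0.0044 of the mass, i.e. 0.44%.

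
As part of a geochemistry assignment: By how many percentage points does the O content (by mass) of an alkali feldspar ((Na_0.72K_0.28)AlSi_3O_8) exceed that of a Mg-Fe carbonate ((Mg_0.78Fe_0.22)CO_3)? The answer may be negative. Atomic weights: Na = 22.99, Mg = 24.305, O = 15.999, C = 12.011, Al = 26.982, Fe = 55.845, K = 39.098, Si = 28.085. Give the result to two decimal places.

First mineral: 127.992 g O in 266.729 g formula = 47.99 wt% O.
Second mineral: 47.997 g O in 91.252 g formula = 52.60 wt% O.
47.99% − 52.60% gives a difference of -4.61 percentage points.

-4.61 percentage points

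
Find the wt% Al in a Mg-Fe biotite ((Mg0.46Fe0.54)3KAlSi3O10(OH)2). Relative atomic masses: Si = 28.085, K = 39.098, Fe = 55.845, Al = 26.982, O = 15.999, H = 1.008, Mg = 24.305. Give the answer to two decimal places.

M((Mg0.46Fe0.54)3KAlSi3O10(OH)2) = 468.349 g/mol.
Al contributes 1 × 26.982 = 26.982 g per mole.
26.982/468.349 = 0.0576 → 5.76%.

5.76 weight percent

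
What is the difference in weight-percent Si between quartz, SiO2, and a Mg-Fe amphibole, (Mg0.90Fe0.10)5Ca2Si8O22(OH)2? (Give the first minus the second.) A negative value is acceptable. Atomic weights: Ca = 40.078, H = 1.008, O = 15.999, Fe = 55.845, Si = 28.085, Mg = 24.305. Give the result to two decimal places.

19.61 percentage points

First mineral: 28.085 g Si in 60.083 g formula = 46.74 wt% Si.
Second mineral: 224.680 g Si in 828.123 g formula = 27.13 wt% Si.
46.74% − 27.13% gives a difference of 19.61 percentage points.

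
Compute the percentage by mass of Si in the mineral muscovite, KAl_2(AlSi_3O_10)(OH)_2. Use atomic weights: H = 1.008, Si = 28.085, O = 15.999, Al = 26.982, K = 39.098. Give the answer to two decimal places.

21.15 weight percent

Molar mass of KAl_2(AlSi_3O_10)(OH)_2: 1*39.098 + 3*26.982 + 3*28.085 + 12*15.999 + 2*1.008 = 398.303 g/mol.
Mass of Si per formula unit: 3 × 28.085 = 84.255 g.
Weight fraction Si = 84.255 / 398.303 = 0.2115.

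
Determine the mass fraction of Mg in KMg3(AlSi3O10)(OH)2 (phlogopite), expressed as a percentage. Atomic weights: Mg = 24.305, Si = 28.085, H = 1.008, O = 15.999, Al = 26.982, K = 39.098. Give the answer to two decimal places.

17.47 wt%

M(KMg3(AlSi3O10)(OH)2) = 417.254 g/mol.
Mg contributes 3 × 24.305 = 72.915 g per mole.
72.915/417.254 = 0.1747 → 17.47%.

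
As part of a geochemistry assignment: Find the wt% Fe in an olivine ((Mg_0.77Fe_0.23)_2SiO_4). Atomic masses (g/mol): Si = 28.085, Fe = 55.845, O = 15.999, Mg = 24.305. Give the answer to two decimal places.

Molar mass of (Mg_0.77Fe_0.23)_2SiO_4: 1.54*24.305 + 0.46*55.845 + 1*28.085 + 4*15.999 = 155.199 g/mol.
Mass of Fe per formula unit: 0.46 × 55.845 = 25.689 g.
Weight fraction Fe = 25.689 / 155.199 = 0.1655.

16.55 weight percent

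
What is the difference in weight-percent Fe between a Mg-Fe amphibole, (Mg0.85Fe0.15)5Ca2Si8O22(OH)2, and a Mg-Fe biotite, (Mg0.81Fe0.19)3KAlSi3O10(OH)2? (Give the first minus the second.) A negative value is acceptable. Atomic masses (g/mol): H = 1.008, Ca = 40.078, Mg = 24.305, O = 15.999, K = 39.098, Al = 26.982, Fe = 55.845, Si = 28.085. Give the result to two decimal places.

M((Mg0.85Fe0.15)5Ca2Si8O22(OH)2) = 836.008 g/mol, so wt% Fe = 41.884/836.008 × 100 = 5.01%.
M((Mg0.81Fe0.19)3KAlSi3O10(OH)2) = 435.232 g/mol, so wt% Fe = 31.832/435.232 × 100 = 7.31%.
5.01 − 7.31 = -2.30 pp.

-2.30 percentage points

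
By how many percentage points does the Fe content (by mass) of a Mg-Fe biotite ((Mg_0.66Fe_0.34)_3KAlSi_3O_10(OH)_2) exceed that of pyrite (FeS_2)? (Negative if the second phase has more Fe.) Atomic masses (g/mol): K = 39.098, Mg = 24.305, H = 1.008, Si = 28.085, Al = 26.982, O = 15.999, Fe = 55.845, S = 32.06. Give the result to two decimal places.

First mineral: 56.962 g Fe in 449.425 g formula = 12.67 wt% Fe.
Second mineral: 55.845 g Fe in 119.965 g formula = 46.55 wt% Fe.
12.67% − 46.55% gives a difference of -33.88 percentage points.

-33.88 percentage points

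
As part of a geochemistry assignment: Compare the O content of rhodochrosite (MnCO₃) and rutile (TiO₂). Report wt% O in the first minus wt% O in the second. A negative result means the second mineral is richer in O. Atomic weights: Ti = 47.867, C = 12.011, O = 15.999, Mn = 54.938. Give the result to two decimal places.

First mineral: 47.997 g O in 114.946 g formula = 41.76 wt% O.
Second mineral: 31.998 g O in 79.865 g formula = 40.07 wt% O.
41.76% − 40.07% gives a difference of 1.69 percentage points.

1.69 percentage points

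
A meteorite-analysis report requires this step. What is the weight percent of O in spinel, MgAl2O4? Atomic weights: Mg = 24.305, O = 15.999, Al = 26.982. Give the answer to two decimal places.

44.98 mass %

M(MgAl2O4) = 142.265 g/mol.
O contributes 4 × 15.999 = 63.996 g per mole.
63.996/142.265 = 0.4498 → 44.98%.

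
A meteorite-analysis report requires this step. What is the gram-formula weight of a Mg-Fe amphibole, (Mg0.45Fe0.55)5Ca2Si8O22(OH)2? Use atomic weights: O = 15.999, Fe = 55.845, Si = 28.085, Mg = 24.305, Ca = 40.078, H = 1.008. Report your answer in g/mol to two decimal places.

The formula mass is the sum 2.25(24.305) + 2.75(55.845) + 2(40.078) + 8(28.085) + 24(15.999) + 2(1.008).

899.09 g/mol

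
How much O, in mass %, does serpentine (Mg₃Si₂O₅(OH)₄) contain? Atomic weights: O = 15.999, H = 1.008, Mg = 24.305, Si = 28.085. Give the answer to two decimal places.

51.96 mass %

Formula mass = 3*24.305 + 2*28.085 + 9*15.999 + 4*1.008 = 277.108 g/mol, of which 143.991 g is O.
So O makes up 143.991/277.108 = 0.5196 of the mass, i.e. 51.96%.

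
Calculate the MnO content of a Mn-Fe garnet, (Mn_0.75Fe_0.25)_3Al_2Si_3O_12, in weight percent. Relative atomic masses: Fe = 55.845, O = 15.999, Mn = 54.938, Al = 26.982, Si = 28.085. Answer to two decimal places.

Formula mass = 495.701 g/mol.
2.25 Mn → 2.2500 mol MnO per formula unit; M(MnO) = 70.937, so MnO mass = 159.608 g.
159.608/495.701 × 100 = 32.20 wt%.

32.20 wt%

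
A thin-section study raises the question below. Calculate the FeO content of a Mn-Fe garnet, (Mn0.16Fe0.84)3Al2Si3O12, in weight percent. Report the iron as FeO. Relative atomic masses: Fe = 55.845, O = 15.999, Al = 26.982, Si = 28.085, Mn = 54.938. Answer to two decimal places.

36.41 wt%

Molar mass of (Mn0.16Fe0.84)3Al2Si3O12 = 0.48·54.938 + 2.52·55.845 + 2·26.982 + 3·28.085 + 12·15.999 = 497.307 g/mol.
Each formula unit contains 2.52 Fe, equivalent to 2.52/1 = 2.5200 mol FeO.
M(FeO) = 1×55.845 + 1×15.999 = 71.844 g/mol.
Mass of FeO per formula unit = 2.5200 × 71.844 = 181.047 g.
FeO wt% = 181.047 / 497.307 × 100 = 36.41%.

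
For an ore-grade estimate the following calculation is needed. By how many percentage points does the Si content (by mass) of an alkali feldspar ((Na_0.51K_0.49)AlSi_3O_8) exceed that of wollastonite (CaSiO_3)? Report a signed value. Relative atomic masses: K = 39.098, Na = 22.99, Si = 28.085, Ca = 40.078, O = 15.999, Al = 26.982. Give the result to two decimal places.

7.01 percentage points

M((Na_0.51K_0.49)AlSi_3O_8) = 270.112 g/mol, so wt% Si = 84.255/270.112 × 100 = 31.19%.
M(CaSiO_3) = 116.160 g/mol, so wt% Si = 28.085/116.160 × 100 = 24.18%.
31.19 − 24.18 = 7.01 pp.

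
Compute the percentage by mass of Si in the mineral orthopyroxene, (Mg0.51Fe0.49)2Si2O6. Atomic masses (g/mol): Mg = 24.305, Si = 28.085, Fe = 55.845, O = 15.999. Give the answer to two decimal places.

Formula mass = 1.02×24.305 + 0.98×55.845 + 2×28.085 + 6×15.999 = 231.683 g/mol, of which 56.170 g is Si.
So Si makes up 56.170/231.683 = 0.2424 of the mass, i.e. 24.24%.

24.24 mass %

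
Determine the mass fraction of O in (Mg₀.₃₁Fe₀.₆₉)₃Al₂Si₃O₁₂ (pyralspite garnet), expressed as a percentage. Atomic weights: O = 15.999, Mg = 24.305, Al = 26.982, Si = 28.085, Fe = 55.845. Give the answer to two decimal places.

40.99 mass %

Formula mass = 0.93*24.305 + 2.07*55.845 + 2*26.982 + 3*28.085 + 12*15.999 = 468.410 g/mol, of which 191.988 g is O.
So O makes up 191.988/468.410 = 0.4099 of the mass, i.e. 40.99%.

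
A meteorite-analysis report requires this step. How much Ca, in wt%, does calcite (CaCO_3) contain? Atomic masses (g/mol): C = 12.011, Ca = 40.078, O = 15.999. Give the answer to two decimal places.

40.04 wt%

Molar mass of CaCO_3: 1·40.078 + 1·12.011 + 3·15.999 = 100.086 g/mol.
Mass of Ca per formula unit: 1 × 40.078 = 40.078 g.
Weight fraction Ca = 40.078 / 100.086 = 0.4004.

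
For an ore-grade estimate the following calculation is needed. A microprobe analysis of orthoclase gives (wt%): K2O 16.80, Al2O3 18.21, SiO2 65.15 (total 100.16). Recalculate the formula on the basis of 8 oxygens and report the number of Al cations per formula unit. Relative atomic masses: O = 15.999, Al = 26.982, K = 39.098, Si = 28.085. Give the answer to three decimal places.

K2O: 16.80/94.195 = 0.17835 mol → 0.35670 mol K, 0.17835 mol O.
Al2O3: 18.21/101.961 = 0.17860 mol → 0.35720 mol Al, 0.53580 mol O.
SiO2: 65.15/60.083 = 1.08433 mol → 1.08433 mol Si, 2.16866 mol O.
Total oxygen = 2.88281 mol. Normalization factor = 8/2.88281 = 2.77507.
Al per 8 O = 0.35720 × 2.77507 = 0.991.

0.991 Al apfu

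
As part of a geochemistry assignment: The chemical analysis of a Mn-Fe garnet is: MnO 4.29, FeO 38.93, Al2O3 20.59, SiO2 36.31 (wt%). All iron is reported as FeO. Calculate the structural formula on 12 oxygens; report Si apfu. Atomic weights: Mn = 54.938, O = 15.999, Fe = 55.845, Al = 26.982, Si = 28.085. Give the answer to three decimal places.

3.001 Si apfu

MnO (M=70.937): mol = 0.06048; Mn = 0.06048, O = 0.06048.
FeO (M=71.844): mol = 0.54187; Fe = 0.54187, O = 0.54187.
Al2O3 (M=101.961): mol = 0.20194; Al = 0.40388, O = 0.60582.
SiO2 (M=60.083): mol = 0.60433; Si = 0.60433, O = 1.20866.
ΣO = 2.41683; factor = 12/ΣO = 4.96518.
Si apfu = 0.60433 × 4.96518 = 3.001.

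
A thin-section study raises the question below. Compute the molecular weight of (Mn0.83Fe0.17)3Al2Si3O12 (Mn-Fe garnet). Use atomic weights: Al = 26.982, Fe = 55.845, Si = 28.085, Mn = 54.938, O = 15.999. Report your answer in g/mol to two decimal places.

M = 2.49·54.938 + 0.51·55.845 + 2·26.982 + 3·28.085 + 12·15.999

495.48 g/mol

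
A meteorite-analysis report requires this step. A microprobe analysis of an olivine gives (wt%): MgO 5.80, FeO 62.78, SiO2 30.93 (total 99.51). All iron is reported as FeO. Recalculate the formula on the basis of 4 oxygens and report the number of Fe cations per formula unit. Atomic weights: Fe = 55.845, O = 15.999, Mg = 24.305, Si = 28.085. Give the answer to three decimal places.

1.707 Fe apfu

MgO (M=40.304): mol = 0.14391; Mg = 0.14391, O = 0.14391.
FeO (M=71.844): mol = 0.87384; Fe = 0.87384, O = 0.87384.
SiO2 (M=60.083): mol = 0.51479; Si = 0.51479, O = 1.02958.
ΣO = 2.04733; factor = 4/ΣO = 1.95376.
Fe apfu = 0.87384 × 1.95376 = 1.707.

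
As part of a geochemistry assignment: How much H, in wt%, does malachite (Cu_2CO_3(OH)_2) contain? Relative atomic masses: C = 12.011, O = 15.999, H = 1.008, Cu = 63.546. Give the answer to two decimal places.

0.91 wt%

M(Cu_2CO_3(OH)_2) = 221.114 g/mol.
H contributes 2 × 1.008 = 2.016 g per mole.
2.016/221.114 = 0.0091 → 0.91%.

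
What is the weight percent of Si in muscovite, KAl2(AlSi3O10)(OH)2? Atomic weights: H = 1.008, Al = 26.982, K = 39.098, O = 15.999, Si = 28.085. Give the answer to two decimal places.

Formula mass = 1*39.098 + 3*26.982 + 3*28.085 + 12*15.999 + 2*1.008 = 398.303 g/mol, of which 84.255 g is Si.
So Si makes up 84.255/398.303 = 0.2115 of the mass, i.e. 21.15%.

21.15 wt%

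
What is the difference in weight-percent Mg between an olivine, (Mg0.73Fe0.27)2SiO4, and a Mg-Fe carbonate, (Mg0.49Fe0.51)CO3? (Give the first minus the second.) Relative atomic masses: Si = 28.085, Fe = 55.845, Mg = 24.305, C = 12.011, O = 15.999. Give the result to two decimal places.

M((Mg0.73Fe0.27)2SiO4) = 157.723 g/mol, so wt% Mg = 35.485/157.723 × 100 = 22.50%.
M((Mg0.49Fe0.51)CO3) = 100.398 g/mol, so wt% Mg = 11.909/100.398 × 100 = 11.86%.
22.50 − 11.86 = 10.64 pp.

10.64 percentage points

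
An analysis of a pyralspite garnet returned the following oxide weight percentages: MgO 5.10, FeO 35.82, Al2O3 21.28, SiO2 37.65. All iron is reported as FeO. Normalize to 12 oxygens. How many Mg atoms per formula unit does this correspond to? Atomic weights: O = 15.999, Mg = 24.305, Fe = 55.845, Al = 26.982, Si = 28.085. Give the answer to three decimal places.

0.606 Mg apfu

MgO (M=40.304): mol = 0.12654; Mg = 0.12654, O = 0.12654.
FeO (M=71.844): mol = 0.49858; Fe = 0.49858, O = 0.49858.
Al2O3 (M=101.961): mol = 0.20871; Al = 0.41742, O = 0.62613.
SiO2 (M=60.083): mol = 0.62663; Si = 0.62663, O = 1.25326.
ΣO = 2.50451; factor = 12/ΣO = 4.79136.
Mg apfu = 0.12654 × 4.79136 = 0.606.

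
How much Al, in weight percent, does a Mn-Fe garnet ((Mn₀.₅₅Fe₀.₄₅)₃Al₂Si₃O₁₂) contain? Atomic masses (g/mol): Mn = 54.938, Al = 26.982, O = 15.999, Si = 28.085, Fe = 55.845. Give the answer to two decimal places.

10.87 weight percent

Formula mass = 1.65×54.938 + 1.35×55.845 + 2×26.982 + 3×28.085 + 12×15.999 = 496.245 g/mol, of which 53.964 g is Al.
So Al makes up 53.964/496.245 = 0.1087 of the mass, i.e. 10.87%.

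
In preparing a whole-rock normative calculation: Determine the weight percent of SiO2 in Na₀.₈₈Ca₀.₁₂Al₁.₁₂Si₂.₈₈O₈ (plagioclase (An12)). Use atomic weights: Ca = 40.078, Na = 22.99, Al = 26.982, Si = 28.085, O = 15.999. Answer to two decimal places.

Molar mass of Na₀.₈₈Ca₀.₁₂Al₁.₁₂Si₂.₈₈O₈ = 0.88×22.99 + 0.12×40.078 + 1.12×26.982 + 2.88×28.085 + 8×15.999 = 264.137 g/mol.
Each formula unit contains 2.88 Si, equivalent to 2.88/1 = 2.8800 mol SiO2.
M(SiO2) = 1×28.085 + 2×15.999 = 60.083 g/mol.
Mass of SiO2 per formula unit = 2.8800 × 60.083 = 173.039 g.
SiO2 wt% = 173.039 / 264.137 × 100 = 65.51%.

65.51 wt%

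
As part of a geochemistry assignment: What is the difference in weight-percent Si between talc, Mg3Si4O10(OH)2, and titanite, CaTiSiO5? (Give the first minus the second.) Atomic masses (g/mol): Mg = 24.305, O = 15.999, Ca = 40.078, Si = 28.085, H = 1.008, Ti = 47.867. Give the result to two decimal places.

15.29 percentage points

M(Mg3Si4O10(OH)2) = 379.259 g/mol, so wt% Si = 112.340/379.259 × 100 = 29.62%.
M(CaTiSiO5) = 196.025 g/mol, so wt% Si = 28.085/196.025 × 100 = 14.33%.
29.62 − 14.33 = 15.29 pp.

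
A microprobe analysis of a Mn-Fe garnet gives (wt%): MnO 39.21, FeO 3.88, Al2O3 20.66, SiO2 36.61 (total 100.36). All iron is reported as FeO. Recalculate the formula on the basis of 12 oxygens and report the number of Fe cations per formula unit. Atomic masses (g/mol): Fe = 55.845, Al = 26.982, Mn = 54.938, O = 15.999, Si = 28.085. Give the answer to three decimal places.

39.21 wt% MnO ÷ 70.937 g/mol = 0.55274 mol, giving 0.55274 Mn and 0.55274 O.
3.88 wt% FeO ÷ 71.844 g/mol = 0.05401 mol, giving 0.05401 Fe and 0.05401 O.
20.66 wt% Al2O3 ÷ 101.961 g/mol = 0.20263 mol, giving 0.40526 Al and 0.60789 O.
36.61 wt% SiO2 ÷ 60.083 g/mol = 0.60932 mol, giving 0.60932 Si and 1.21864 O.
Oxygen sums to 2.43328; scaling by 12/2.43328 = 4.93161 puts the formula on 12 O.
Fe: 0.05401 × 4.93161 = 0.266 atoms per formula unit.

0.266 Fe apfu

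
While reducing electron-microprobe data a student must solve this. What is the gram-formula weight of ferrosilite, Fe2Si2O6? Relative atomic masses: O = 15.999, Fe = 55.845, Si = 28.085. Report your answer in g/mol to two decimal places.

The formula mass is the sum 2*55.845 + 2*28.085 + 6*15.999.

263.85 g/mol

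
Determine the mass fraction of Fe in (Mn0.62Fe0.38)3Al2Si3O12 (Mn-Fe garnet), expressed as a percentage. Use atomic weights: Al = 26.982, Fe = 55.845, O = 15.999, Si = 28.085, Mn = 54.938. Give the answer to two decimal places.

12.83 wt%

Molar mass of (Mn0.62Fe0.38)3Al2Si3O12: 1.86×54.938 + 1.14×55.845 + 2×26.982 + 3×28.085 + 12×15.999 = 496.055 g/mol.
Mass of Fe per formula unit: 1.14 × 55.845 = 63.663 g.
Weight fraction Fe = 63.663 / 496.055 = 0.1283.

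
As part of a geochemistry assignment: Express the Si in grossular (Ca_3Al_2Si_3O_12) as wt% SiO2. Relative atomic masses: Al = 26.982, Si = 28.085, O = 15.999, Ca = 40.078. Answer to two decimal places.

40.02 wt%

M(Ca_3Al_2Si_3O_12) = 450.441 g/mol; M(SiO2) = 60.083 g/mol.
Moles SiO2 per formula unit = 3 Si ÷ 1 = 3.0000.
SiO2 fraction = (3.0000 × 60.083) / 450.441 = 180.249/450.441 = 0.4002.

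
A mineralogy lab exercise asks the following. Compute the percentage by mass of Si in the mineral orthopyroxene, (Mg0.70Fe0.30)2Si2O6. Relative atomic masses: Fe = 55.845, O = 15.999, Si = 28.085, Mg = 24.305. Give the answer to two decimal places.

25.57 mass %

Molar mass of (Mg0.70Fe0.30)2Si2O6: 1.40×24.305 + 0.60×55.845 + 2×28.085 + 6×15.999 = 219.698 g/mol.
Mass of Si per formula unit: 2 × 28.085 = 56.170 g.
Weight fraction Si = 56.170 / 219.698 = 0.2557.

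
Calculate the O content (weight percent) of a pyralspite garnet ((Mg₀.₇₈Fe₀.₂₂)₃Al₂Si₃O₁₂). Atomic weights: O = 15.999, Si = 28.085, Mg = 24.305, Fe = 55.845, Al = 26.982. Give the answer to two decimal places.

Molar mass of (Mg₀.₇₈Fe₀.₂₂)₃Al₂Si₃O₁₂: 2.34×24.305 + 0.66×55.845 + 2×26.982 + 3×28.085 + 12×15.999 = 423.938 g/mol.
Mass of O per formula unit: 12 × 15.999 = 191.988 g.
Weight fraction O = 191.988 / 423.938 = 0.4529.

45.29 weight percent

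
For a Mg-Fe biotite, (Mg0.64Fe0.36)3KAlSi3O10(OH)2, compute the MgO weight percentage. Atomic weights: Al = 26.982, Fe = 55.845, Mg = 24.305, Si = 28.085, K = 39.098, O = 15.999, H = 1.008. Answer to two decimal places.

Formula mass = 451.317 g/mol.
1.92 Mg → 1.9200 mol MgO per formula unit; M(MgO) = 40.304, so MgO mass = 77.384 g.
77.384/451.317 × 100 = 17.15 wt%.

17.15 wt%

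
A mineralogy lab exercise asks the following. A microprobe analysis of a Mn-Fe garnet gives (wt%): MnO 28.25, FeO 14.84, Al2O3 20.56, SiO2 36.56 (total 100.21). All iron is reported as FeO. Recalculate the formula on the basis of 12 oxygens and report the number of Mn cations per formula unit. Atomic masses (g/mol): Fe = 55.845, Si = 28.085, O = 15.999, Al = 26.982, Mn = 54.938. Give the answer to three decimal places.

1.969 Mn apfu

MnO (M=70.937): mol = 0.39824; Mn = 0.39824, O = 0.39824.
FeO (M=71.844): mol = 0.20656; Fe = 0.20656, O = 0.20656.
Al2O3 (M=101.961): mol = 0.20165; Al = 0.40330, O = 0.60495.
SiO2 (M=60.083): mol = 0.60849; Si = 0.60849, O = 1.21698.
ΣO = 2.42673; factor = 12/ΣO = 4.94493.
Mn apfu = 0.39824 × 4.94493 = 1.969.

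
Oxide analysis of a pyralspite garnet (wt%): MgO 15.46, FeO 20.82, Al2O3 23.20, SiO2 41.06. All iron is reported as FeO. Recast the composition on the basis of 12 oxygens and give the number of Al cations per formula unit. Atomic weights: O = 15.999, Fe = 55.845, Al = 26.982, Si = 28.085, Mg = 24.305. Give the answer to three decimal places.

2.006 Al apfu

15.46 wt% MgO ÷ 40.304 g/mol = 0.38358 mol, giving 0.38358 Mg and 0.38358 O.
20.82 wt% FeO ÷ 71.844 g/mol = 0.28979 mol, giving 0.28979 Fe and 0.28979 O.
23.20 wt% Al2O3 ÷ 101.961 g/mol = 0.22754 mol, giving 0.45508 Al and 0.68262 O.
41.06 wt% SiO2 ÷ 60.083 g/mol = 0.68339 mol, giving 0.68339 Si and 1.36678 O.
Oxygen sums to 2.72277; scaling by 12/2.72277 = 4.40728 puts the formula on 12 O.
Al: 0.45508 × 4.40728 = 2.006 atoms per formula unit.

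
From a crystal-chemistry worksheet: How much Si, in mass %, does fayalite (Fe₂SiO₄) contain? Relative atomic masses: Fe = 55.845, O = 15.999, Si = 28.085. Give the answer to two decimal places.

Molar mass of Fe₂SiO₄: 2×55.845 + 1×28.085 + 4×15.999 = 203.771 g/mol.
Mass of Si per formula unit: 1 × 28.085 = 28.085 g.
Weight fraction Si = 28.085 / 203.771 = 0.1378.

13.78 mass %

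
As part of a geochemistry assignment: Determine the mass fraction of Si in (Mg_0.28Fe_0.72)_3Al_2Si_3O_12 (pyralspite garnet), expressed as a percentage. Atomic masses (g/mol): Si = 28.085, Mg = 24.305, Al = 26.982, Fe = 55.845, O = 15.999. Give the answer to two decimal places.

17.88 wt%

Molar mass of (Mg_0.28Fe_0.72)_3Al_2Si_3O_12: 0.84*24.305 + 2.16*55.845 + 2*26.982 + 3*28.085 + 12*15.999 = 471.248 g/mol.
Mass of Si per formula unit: 3 × 28.085 = 84.255 g.
Weight fraction Si = 84.255 / 471.248 = 0.1788.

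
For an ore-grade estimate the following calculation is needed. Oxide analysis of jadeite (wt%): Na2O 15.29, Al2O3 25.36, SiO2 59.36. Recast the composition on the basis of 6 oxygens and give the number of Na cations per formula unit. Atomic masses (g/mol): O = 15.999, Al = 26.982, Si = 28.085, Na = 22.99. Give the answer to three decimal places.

0.997 Na apfu

15.29 wt% Na2O ÷ 61.979 g/mol = 0.24670 mol, giving 0.49340 Na and 0.24670 O.
25.36 wt% Al2O3 ÷ 101.961 g/mol = 0.24872 mol, giving 0.49744 Al and 0.74616 O.
59.36 wt% SiO2 ÷ 60.083 g/mol = 0.98797 mol, giving 0.98797 Si and 1.97594 O.
Oxygen sums to 2.96880; scaling by 6/2.96880 = 2.02102 puts the formula on 6 O.
Na: 0.49340 × 2.02102 = 0.997 atoms per formula unit.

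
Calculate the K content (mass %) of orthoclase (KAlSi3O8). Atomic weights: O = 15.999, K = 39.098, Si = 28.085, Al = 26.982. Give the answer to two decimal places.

14.05 mass %

Molar mass of KAlSi3O8: 1×39.098 + 1×26.982 + 3×28.085 + 8×15.999 = 278.327 g/mol.
Mass of K per formula unit: 1 × 39.098 = 39.098 g.
Weight fraction K = 39.098 / 278.327 = 0.1405.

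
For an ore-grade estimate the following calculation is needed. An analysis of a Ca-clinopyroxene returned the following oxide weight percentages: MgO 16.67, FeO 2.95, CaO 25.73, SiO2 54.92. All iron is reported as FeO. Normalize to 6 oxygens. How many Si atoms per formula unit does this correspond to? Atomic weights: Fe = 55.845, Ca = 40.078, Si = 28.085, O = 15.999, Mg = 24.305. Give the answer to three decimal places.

16.67 wt% MgO ÷ 40.304 g/mol = 0.41361 mol, giving 0.41361 Mg and 0.41361 O.
2.95 wt% FeO ÷ 71.844 g/mol = 0.04106 mol, giving 0.04106 Fe and 0.04106 O.
25.73 wt% CaO ÷ 56.077 g/mol = 0.45883 mol, giving 0.45883 Ca and 0.45883 O.
54.92 wt% SiO2 ÷ 60.083 g/mol = 0.91407 mol, giving 0.91407 Si and 1.82814 O.
Oxygen sums to 2.74164; scaling by 6/2.74164 = 2.18847 puts the formula on 6 O.
Si: 0.91407 × 2.18847 = 2.000 atoms per formula unit.

2.000 Si apfu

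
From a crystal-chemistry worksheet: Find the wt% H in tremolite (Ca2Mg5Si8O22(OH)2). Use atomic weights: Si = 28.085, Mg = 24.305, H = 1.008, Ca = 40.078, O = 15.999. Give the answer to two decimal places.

M(Ca2Mg5Si8O22(OH)2) = 812.353 g/mol.
H contributes 2 × 1.008 = 2.016 g per mole.
2.016/812.353 = 0.0025 → 0.25%.

0.25 weight percent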